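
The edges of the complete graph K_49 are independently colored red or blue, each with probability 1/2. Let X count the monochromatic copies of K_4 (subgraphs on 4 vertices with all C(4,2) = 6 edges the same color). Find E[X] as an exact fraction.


Let X = Σ_S X_S over the C(49, 4) = 211876 subsets S of size 4, where X_S = 1 if the K_4 on S is monochromatic.
For a fixed S, the K_4 on S has C(4, 2) = 6 edges. P[all 6 edges red] = (1/2)^6, and likewise for blue, so P[monochromatic] = 2·(1/2)^6 = 2^{1 − 6} = 1/32.
By linearity of expectation: E[X] = C(49, 4) · 2^{1 − 6} = 211876 · 1/32 = 52969/8.
Numerically: E[X] ≈ 6621.1250.

E[X] = C(49,4)·2^(1−C(4,2)) = 52969/8 ≈ 6621.1250.


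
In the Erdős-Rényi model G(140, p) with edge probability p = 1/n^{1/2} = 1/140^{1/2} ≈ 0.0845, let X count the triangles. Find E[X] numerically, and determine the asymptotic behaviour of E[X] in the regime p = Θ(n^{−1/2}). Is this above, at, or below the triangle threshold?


Number of potential triangles: C(140, 3) = 447580.
Each occurs with probability p³ ≈ (0.0845)³ ≈ 6.03682e-04.
By linearity: E[X] = C(140, 3)·p³ ≈ 447580 · 6.03682e-04 ≈ 270.196.
Since α = 1/2 < 1, p = c/n^{1/2} ≫ 1/n is above the triangle threshold p ~ 1/n. Asymptotically E[X] ~ (c³/6)·n^{3(1−α)} = (1³/6)·n^{1.5} → ∞; triangles are abundant w.h.p.

E[X] ≈ 270.196; in regime p = Θ(1/n^{1/2}) E[X] diverges (above the triangle threshold p ~ 1/n).


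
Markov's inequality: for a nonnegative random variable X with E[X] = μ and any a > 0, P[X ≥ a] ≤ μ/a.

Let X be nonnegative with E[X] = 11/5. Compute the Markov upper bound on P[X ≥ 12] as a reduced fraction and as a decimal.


μ = E[X] = 11/5, a = 12.
Markov: P[X ≥ 12] ≤ μ/a = (11/5)/12 = 11/60.
Numerically: ≈ 0.1833.
(Since a = 12 > μ = 2.2000, the bound 11/60 is < 1 and informative.)

P[X ≥ 12] ≤ 11/60 ≈ 0.1833.


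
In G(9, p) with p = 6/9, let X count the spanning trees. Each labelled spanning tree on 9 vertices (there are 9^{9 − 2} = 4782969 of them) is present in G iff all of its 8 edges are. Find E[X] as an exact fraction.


K_9 has 9^{9 − 2} = 4782969 labelled spanning trees.
For each such spanning tree H, let X_H = 1 if all 8 edges of H are present in G. Then P[X_H = 1] = p^{8} = (2/3)^{8} = 256/6561.
Summing the indicators: E[X] = Σ_H E[X_H] = 4782969 · p^{8} = 4782969 · 256/6561 = 186624.
Numerically: E[X] ≈ 1.8662e+05.

E[X] = 4782969 · (2/3)^{8} = 186624 ≈ 1.8662e+05.


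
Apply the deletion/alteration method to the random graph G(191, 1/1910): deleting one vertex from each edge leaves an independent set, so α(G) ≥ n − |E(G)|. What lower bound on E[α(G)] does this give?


E[|E(G)|] = C(191, 2)·p = 18145 · (1/1910) = 19/2.
E[α(G)] ≥ n − E[|E(G)|] = 191 − 19/2 = 363/2.
Numerically: ≈ 181.500000.
(This is only a lower bound; the true E[α(G)] may be larger.)

E[α(G)] ≥ 363/2 ≈ 181.500000.


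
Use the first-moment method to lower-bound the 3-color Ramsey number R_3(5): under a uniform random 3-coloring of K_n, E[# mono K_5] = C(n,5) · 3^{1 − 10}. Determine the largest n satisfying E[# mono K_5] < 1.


We need C(n, 5) · 3^{1 − 10} < 1, i.e. C(n, 5) < 3^{10 − 1} = 19683.
Check values of n near the boundary:
  n = 19: C(19, 5) = 11628; 11628 < 19683? YES
  n = 20: C(20, 5) = 15504; 15504 < 19683? YES
  n = 21: C(21, 5) = 20349; 20349 < 19683? NO
The largest n with C(n, 5) < 19683 is n = 20 (where E[X] = 5168/6561 ≈ 0.78768). Hence R_3(5) > 20, i.e. R_3(5) ≥ 21.

Largest n = 20; hence R_3(5) > 20.


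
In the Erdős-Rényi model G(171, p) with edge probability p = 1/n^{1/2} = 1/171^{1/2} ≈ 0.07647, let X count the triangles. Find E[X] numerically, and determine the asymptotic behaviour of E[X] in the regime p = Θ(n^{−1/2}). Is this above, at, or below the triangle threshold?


Number of potential triangles: C(171, 3) = 818805.
Each occurs with probability p³ ≈ (0.07647)³ ≈ 4.472042e-04.
By linearity: E[X] = C(171, 3)·p³ ≈ 818805 · 4.472042e-04 ≈ 366.1730.
Since α = 1/2 < 1, p = c/n^{1/2} ≫ 1/n is above the triangle threshold p ~ 1/n. Asymptotically E[X] ~ (c³/6)·n^{3(1−α)} = (1³/6)·n^{1.5} → ∞; triangles are abundant w.h.p.

E[X] ≈ 366.1730; in regime p = Θ(1/n^{1/2}) E[X] diverges (above the triangle threshold p ~ 1/n).


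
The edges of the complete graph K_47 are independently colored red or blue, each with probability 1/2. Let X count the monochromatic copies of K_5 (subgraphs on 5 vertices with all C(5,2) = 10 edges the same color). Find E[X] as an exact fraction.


Let X = Σ_S X_S over the C(47, 5) = 1533939 subsets S of size 5, where X_S = 1 if the K_5 on S is monochromatic.
For a fixed S, the K_5 on S has C(5, 2) = 10 edges. P[all 10 edges red] = (1/2)^10, and likewise for blue, so P[monochromatic] = 2·(1/2)^10 = 2^{1 − 10} = 1/512.
By linearity: E[X] = C(47, 5) · 2^{1 − 10} = 1533939 · 1/512 = 1533939/512.
Numerically: E[X] ≈ 2995.974609.

E[X] = C(47,5)·2^(1−C(5,2)) = 1533939/512 ≈ 2995.974609.


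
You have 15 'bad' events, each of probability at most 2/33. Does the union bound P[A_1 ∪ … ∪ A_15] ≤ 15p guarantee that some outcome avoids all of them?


Union bound: P[∪_{i=1}^{15} A_i] ≤ Σ_i P[A_i] ≤ 15·p = 15·(2/33) = 10/11.
Numerically: 10/11 ≈ 0.9091.
Is 10/11 < 1? YES.
Since P[∪ A_i] ≤ 10/11 < 1, the complement has P[∩ A_i^c] ≥ 1 − 10/11 = 1/11 > 0, so some outcome avoids every A_i.

15·p = 10/11 ≈ 0.9091; existence CERTIFIED by the union bound.


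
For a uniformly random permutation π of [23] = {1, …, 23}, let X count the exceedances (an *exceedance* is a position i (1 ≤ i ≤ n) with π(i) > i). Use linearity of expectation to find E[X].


Write X = Σ_{i=1}^{23} X_i, where X_i = 1_{π(i) > i}.
For each fixed i, π(i) is uniform over {1, …, 23} (marginal of a uniform permutation), so P[π(i) > i] = (n − i)/n. Summing: Σ_{i=1}^{23} (n − i)/n = (0 + 1 + … + 22)/23 = 23(23 − 1)/(2·23) = (23 − 1)/2.
Hence E[X] = Σ_{i=1}^{23} (23 − i)/23 = 11 ≈ 11.000.

E[X] = 11 = 11.000.


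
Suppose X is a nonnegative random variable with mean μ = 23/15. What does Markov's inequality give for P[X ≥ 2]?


μ = E[X] = 23/15, a = 2.
Markov: P[X ≥ 2] ≤ μ/a = (23/15)/2 = 23/30.
Numerically: ≈ 0.766667.
(Since a = 2 > μ = 1.533333, the bound 23/30 is < 1 and informative.)

P[X ≥ 2] ≤ 23/30 ≈ 0.766667.


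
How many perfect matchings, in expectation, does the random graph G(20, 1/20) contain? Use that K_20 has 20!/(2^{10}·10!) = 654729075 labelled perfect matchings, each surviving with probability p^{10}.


K_20 has 20!/(2^{10}·10!) = 654729075 labelled perfect matchings.
For each such perfect matching H, let X_H = 1 if all 10 edges of H are present in G. Then P[X_H = 1] = p^{10} = (1/20)^{10} = 1/10240000000000.
By linearity of expectation: E[X] = Σ_H E[X_H] = 654729075 · p^{10} = 654729075 · 1/10240000000000 = 26189163/409600000000.
Numerically: E[X] ≈ 6.39384e-05.

E[X] = 654729075 · (1/20)^{10} = 26189163/409600000000 ≈ 6.39384e-05.


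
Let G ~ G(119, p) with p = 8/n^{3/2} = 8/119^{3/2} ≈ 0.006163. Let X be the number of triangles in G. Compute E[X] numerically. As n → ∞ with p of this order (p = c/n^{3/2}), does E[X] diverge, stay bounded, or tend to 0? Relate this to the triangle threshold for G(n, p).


Number of potential triangles: C(119, 3) = 273819.
Each occurs with probability p³ ≈ (0.006163)³ ≈ 2.340500e-07.
By linearity: E[X] = C(119, 3)·p³ ≈ 273819 · 2.340500e-07 ≈ 0.0641.
Since α = 3/2 > 1, p = c/n^{3/2} = o(1/n) is below the triangle threshold p ~ 1/n. Asymptotically E[X] ~ (c³/6)·n^{3(1−α)} = (8³/6)·n^{-1.5} → 0, so by Markov's inequality G has no triangles w.h.p.

E[X] ≈ 0.0641; in regime p = Θ(1/n^{3/2}) E[X] tends to 0 (below the triangle threshold p ~ 1/n).


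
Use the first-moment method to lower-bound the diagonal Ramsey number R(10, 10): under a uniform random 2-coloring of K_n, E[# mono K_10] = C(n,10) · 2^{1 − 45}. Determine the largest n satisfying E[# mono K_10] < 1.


We need C(n, 10) · 2^{1 − 45} < 1, i.e. C(n, 10) < 2^{45 − 1} = 17592186044416.
Check values of n near the boundary:
  n = 97: C(97, 10) = 12576469727536; 12576469727536 < 17592186044416? YES
  n = 98: C(98, 10) = 14005614014756; 14005614014756 < 17592186044416? YES
  n = 99: C(99, 10) = 15579278510796; 15579278510796 < 17592186044416? YES
  n = 100: C(100, 10) = 17310309456440; 17310309456440 < 17592186044416? YES
  n = 101: C(101, 10) = 19212541264840; 19212541264840 < 17592186044416? NO
  n = 102: C(102, 10) = 21300860967540; 21300860967540 < 17592186044416? NO
The largest n with C(n, 10) < 17592186044416 is n = 100 (where E[X] = 2163788682055/2199023255552 ≈ 0.9840). Hence R(10, 10) > 100, i.e. R(10, 10) ≥ 101.

Largest n = 100; hence R(10, 10) > 100.


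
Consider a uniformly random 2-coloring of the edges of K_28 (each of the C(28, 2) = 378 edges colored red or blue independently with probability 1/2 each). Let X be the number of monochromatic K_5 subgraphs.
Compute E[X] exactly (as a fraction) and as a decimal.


Let X = Σ_S X_S over the C(28, 5) = 98280 subsets S of size 5, where X_S = 1 if the K_5 on S is monochromatic.
For a fixed S, the K_5 on S has C(5, 2) = 10 edges. P[all 10 edges red] = (1/2)^10, and likewise for blue, so P[monochromatic] = 2·(1/2)^10 = 2^{1 − 10} = 1/512.
By linearity of expectation: E[X] = C(28, 5) · 2^{1 − 10} = 98280 · 1/512 = 12285/64.
Numerically: E[X] ≈ 191.953.

E[X] = C(28,5)·2^(1−C(5,2)) = 12285/64 ≈ 191.953.


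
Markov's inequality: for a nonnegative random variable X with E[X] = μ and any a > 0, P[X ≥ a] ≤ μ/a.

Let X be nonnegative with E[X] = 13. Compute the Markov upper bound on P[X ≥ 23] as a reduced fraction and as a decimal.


μ = E[X] = 13, a = 23.
Markov: P[X ≥ 23] ≤ μ/a = (13)/23 = 13/23.
Numerically: ≈ 0.56522.
(Since a = 23 > μ = 13.00000, the bound 13/23 is < 1 and informative.)

P[X ≥ 23] ≤ 13/23 ≈ 0.56522.


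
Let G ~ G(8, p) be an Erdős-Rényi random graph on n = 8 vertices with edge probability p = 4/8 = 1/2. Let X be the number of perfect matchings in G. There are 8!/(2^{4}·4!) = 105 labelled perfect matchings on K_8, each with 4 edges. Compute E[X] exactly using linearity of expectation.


K_8 has 8!/(2^{4}·4!) = 105 labelled perfect matchings.
For each such perfect matching H, let X_H = 1 if all 4 edges of H are present in G. Then P[X_H = 1] = p^{4} = (1/2)^{4} = 1/16.
Summing the indicators: E[X] = Σ_H E[X_H] = 105 · p^{4} = 105 · 1/16 = 105/16.
Numerically: E[X] ≈ 6.562.

E[X] = 105 · (1/2)^{4} = 105/16 ≈ 6.562.


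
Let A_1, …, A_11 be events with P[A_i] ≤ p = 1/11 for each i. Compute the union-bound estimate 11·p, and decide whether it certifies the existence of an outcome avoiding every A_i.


Union bound: P[∪_{i=1}^{11} A_i] ≤ Σ_i P[A_i] ≤ 11·p = 11·(1/11) = 1.
Numerically: 1 ≈ 1.000.
Is 1 < 1? NO.
Since the bound 1 is ≥ 1, the union bound is uninformative here; it does NOT by itself certify existence.

11·p = 1 ≈ 1.000; existence NOT certified by the union bound.


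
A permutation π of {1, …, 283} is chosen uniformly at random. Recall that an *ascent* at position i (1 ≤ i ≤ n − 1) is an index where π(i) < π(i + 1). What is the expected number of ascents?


Write X = Σ X_I over i = 1, …, 282, with X_I the indicator of one ascent.
There are 282 indicators.
For each fixed i, the pair (π(i), π(i+1)) is a uniformly random ordered pair of distinct values from {1, …, 283}; by symmetry P[π(i) < π(i+1)] = 1/2.
By linearity: E[X] = 282 · (1/2) = (283 − 1) · (1/2) = 141 ≈ 141.0000.

E[X] = 141 = 141.0000.


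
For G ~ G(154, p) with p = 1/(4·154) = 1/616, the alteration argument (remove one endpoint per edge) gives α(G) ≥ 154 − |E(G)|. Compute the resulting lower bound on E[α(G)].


E[|E(G)|] = C(154, 2)·p = 11781 · (1/616) = 153/8.
E[α(G)] ≥ n − E[|E(G)|] = 154 − 153/8 = 1079/8.
Numerically: ≈ 134.8750.
(This is only a lower bound; the true E[α(G)] may be larger.)

E[α(G)] ≥ 1079/8 ≈ 134.8750.


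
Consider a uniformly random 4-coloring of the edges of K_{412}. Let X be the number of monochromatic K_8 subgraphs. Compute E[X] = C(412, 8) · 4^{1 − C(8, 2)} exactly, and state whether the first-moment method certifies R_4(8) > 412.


E[X] = C(412, 8) · 4^{1 − 28} = 19229204065337145 · 4^{−27} = 19229204065337145/18014398509481984.
As a reduced fraction: E[X] = 19229204065337145/18014398509481984 ≈ 1.0674353.
Is E[X] < 1? NO.
Since E[X] ≥ 1, the first-moment bound is inconclusive at n = 412; it does NOT by itself certify R_4(8) > 412.

E[X] = 19229204065337145/18014398509481984 ≈ 1.0674353; E[X] ≥ 1; first-moment method inconclusive here.


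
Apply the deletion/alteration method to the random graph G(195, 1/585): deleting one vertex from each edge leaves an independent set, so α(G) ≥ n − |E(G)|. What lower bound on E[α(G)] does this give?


E[|E(G)|] = C(195, 2)·p = 18915 · (1/585) = 97/3.
E[α(G)] ≥ n − E[|E(G)|] = 195 − 97/3 = 488/3.
Numerically: ≈ 162.6667.
(This is only a lower bound; the true E[α(G)] may be larger.)

E[α(G)] ≥ 488/3 ≈ 162.6667.


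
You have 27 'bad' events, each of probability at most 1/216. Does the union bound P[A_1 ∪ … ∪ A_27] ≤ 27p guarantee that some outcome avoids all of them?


Union bound: P[∪_{i=1}^{27} A_i] ≤ Σ_i P[A_i] ≤ 27·p = 27·(1/216) = 1/8.
Numerically: 1/8 ≈ 0.125000.
Is 1/8 < 1? YES.
Since P[∪ A_i] ≤ 1/8 < 1, the complement has P[∩ A_i^c] ≥ 1 − 1/8 = 7/8 > 0, so some outcome avoids every A_i.

27·p = 1/8 ≈ 0.125000; existence CERTIFIED by the union bound.


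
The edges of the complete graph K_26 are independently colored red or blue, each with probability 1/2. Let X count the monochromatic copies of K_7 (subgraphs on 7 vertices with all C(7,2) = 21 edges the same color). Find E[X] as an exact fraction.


Let X = Σ_S X_S over the C(26, 7) = 657800 subsets S of size 7, where X_S = 1 if the K_7 on S is monochromatic.
For a fixed S, the K_7 on S has C(7, 2) = 21 edges. P[all 21 edges red] = (1/2)^21, and likewise for blue, so P[monochromatic] = 2·(1/2)^21 = 2^{1 − 21} = 1/1048576.
Summing: E[X] = C(26, 7) · 2^{1 − 21} = 657800 · 1/1048576 = 82225/131072.
Numerically: E[X] ≈ 0.62733.

E[X] = C(26,7)·2^(1−C(7,2)) = 82225/131072 ≈ 0.62733.


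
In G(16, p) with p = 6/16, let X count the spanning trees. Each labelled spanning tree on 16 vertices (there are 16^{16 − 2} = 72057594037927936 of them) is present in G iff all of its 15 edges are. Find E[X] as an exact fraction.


K_16 has 16^{16 − 2} = 72057594037927936 labelled spanning trees.
For each such spanning tree H, let X_H = 1 if all 15 edges of H are present in G. Then P[X_H = 1] = p^{15} = (3/8)^{15} = 14348907/35184372088832.
By linearity of expectation: E[X] = Σ_H E[X_H] = 72057594037927936 · p^{15} = 72057594037927936 · 14348907/35184372088832 = 29386561536.
Numerically: E[X] ≈ 2.94e+10.

E[X] = 72057594037927936 · (3/8)^{15} = 29386561536 ≈ 2.94e+10.


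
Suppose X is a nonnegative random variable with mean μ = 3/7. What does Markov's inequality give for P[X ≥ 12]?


μ = E[X] = 3/7, a = 12.
Markov: P[X ≥ 12] ≤ μ/a = (3/7)/12 = 1/28.
Numerically: ≈ 0.035714.
(Since a = 12 > μ = 0.428571, the bound 1/28 is < 1 and informative.)

P[X ≥ 12] ≤ 1/28 ≈ 0.035714.


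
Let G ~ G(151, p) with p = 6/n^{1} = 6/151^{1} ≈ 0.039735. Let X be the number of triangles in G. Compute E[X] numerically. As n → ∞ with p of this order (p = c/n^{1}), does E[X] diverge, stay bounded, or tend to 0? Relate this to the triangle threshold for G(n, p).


Number of potential triangles: C(151, 3) = 562475.
Each occurs with probability p³ ≈ (0.039735)³ ≈ 6.2736879e-05.
By linearity: E[X] = C(151, 3)·p³ ≈ 562475 · 6.2736879e-05 ≈ 35.28793.
Here α = 1, so p = 6/n is exactly at the triangle threshold p ~ 1/n. Asymptotically E[X] → c³/6 = 6³/6 = 36 ≈ 36.00000, a bounded constant. In this regime the triangle count is asymptotically Poisson(c³/6).

E[X] ≈ 35.28793; in regime p = Θ(1/n^{1}) E[X] stays bounded (at the triangle threshold p ~ 1/n).


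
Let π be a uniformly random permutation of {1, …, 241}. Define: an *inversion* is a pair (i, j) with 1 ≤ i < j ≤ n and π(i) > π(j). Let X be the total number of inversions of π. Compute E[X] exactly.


Write X = Σ X_I over the C(241, 2) = 28920 pairs i < j, with X_I the indicator of one inversion.
There are 28920 indicators.
For each fixed pair i < j, the values π(i) and π(j) are two distinct elements of {1, …, 241} in uniformly random order; by symmetry P[π(i) > π(j)] = 1/2.
By linearity: E[X] = 28920 · (1/2) = C(241, 2) · (1/2) = 28920/2 = 14460 ≈ 14460.000000.

E[X] = 14460 = 14460.000000.


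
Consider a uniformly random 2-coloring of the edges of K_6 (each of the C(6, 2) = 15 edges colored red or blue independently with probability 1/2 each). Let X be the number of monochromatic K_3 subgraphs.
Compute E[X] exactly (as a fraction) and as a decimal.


Let X = Σ_S X_S over the C(6, 3) = 20 subsets S of size 3, where X_S = 1 if the K_3 on S is monochromatic.
For a fixed S, the K_3 on S has C(3, 2) = 3 edges. P[all 3 edges red] = (1/2)^3, and likewise for blue, so P[monochromatic] = 2·(1/2)^3 = 2^{1 − 3} = 1/4.
Summing: E[X] = C(6, 3) · 2^{1 − 3} = 20 · 1/4 = 5.
Numerically: E[X] ≈ 5.0000.

E[X] = C(6,3)·2^(1−C(3,2)) = 5 ≈ 5.0000.


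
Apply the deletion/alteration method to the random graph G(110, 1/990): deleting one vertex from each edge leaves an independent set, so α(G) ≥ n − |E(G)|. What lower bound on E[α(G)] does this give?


E[|E(G)|] = C(110, 2)·p = 5995 · (1/990) = 109/18.
E[α(G)] ≥ n − E[|E(G)|] = 110 − 109/18 = 1871/18.
Numerically: ≈ 103.9444.
(This is only a lower bound; the true E[α(G)] may be larger.)

E[α(G)] ≥ 1871/18 ≈ 103.9444.


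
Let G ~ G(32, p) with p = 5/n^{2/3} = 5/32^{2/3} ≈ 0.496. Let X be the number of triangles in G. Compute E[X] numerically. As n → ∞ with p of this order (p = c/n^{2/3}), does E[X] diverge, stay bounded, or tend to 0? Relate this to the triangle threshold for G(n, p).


Number of potential triangles: C(32, 3) = 4960.
Each occurs with probability p³ ≈ (0.496)³ ≈ 1.22070e-01.
By linearity: E[X] = C(32, 3)·p³ ≈ 4960 · 1.22070e-01 ≈ 605.469.
Since α = 2/3 < 1, p = c/n^{2/3} ≫ 1/n is above the triangle threshold p ~ 1/n. Asymptotically E[X] ~ (c³/6)·n^{3(1−α)} = (5³/6)·n^{1} → ∞; triangles are abundant w.h.p.

E[X] ≈ 605.469; in regime p = Θ(1/n^{2/3}) E[X] diverges (above the triangle threshold p ~ 1/n).


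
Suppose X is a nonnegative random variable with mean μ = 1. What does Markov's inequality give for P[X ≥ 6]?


μ = E[X] = 1, a = 6.
Markov: P[X ≥ 6] ≤ μ/a = (1)/6 = 1/6.
Numerically: ≈ 0.1667.
(Since a = 6 > μ = 1.0000, the bound 1/6 is < 1 and informative.)

P[X ≥ 6] ≤ 1/6 ≈ 0.1667.


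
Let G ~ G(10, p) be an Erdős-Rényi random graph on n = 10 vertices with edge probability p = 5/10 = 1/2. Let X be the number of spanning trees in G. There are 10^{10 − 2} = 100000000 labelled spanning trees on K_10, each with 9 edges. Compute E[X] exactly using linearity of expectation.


K_10 has 10^{10 − 2} = 100000000 labelled spanning trees.
For each such spanning tree H, let X_H = 1 if all 9 edges of H are present in G. Then P[X_H = 1] = p^{9} = (1/2)^{9} = 1/512.
By linearity: E[X] = Σ_H E[X_H] = 100000000 · p^{9} = 100000000 · 1/512 = 390625/2.
Numerically: E[X] ≈ 1.95e+05.

E[X] = 100000000 · (1/2)^{9} = 390625/2 ≈ 1.95e+05.


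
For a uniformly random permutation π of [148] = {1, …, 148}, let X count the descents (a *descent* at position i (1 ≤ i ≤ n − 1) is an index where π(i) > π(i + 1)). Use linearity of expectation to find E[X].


Write X = Σ X_I over i = 1, …, 147, with X_I the indicator of one descent.
There are 147 indicators.
For each fixed i, the pair (π(i), π(i+1)) is a uniformly random ordered pair of distinct values from {1, …, 148}; by symmetry P[π(i) > π(i+1)] = 1/2.
By linearity: E[X] = 147 · (1/2) = (148 − 1) · (1/2) = 147/2 ≈ 73.5000.

E[X] = 147/2 = 73.5000.


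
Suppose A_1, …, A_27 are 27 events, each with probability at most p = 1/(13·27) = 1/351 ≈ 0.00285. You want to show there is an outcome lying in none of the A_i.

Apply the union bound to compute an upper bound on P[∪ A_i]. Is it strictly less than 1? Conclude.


Union bound: P[∪_{i=1}^{27} A_i] ≤ Σ_i P[A_i] ≤ 27·p = 27·(1/351) = 1/13.
Numerically: 1/13 ≈ 0.07692.
Is 1/13 < 1? YES.
Since P[∪ A_i] ≤ 1/13 < 1, the complement has P[∩ A_i^c] ≥ 1 − 1/13 = 12/13 > 0, so some outcome avoids every A_i.

27·p = 1/13 ≈ 0.07692; existence CERTIFIED by the union bound.


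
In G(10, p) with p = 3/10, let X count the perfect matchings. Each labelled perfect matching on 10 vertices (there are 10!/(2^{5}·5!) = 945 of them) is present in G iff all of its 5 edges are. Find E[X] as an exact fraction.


K_10 has 10!/(2^{5}·5!) = 945 labelled perfect matchings.
For each such perfect matching H, let X_H = 1 if all 5 edges of H are present in G. Then P[X_H = 1] = p^{5} = (3/10)^{5} = 243/100000.
By linearity: E[X] = Σ_H E[X_H] = 945 · p^{5} = 945 · 243/100000 = 45927/20000.
Numerically: E[X] ≈ 2.296.

E[X] = 945 · (3/10)^{5} = 45927/20000 ≈ 2.296.


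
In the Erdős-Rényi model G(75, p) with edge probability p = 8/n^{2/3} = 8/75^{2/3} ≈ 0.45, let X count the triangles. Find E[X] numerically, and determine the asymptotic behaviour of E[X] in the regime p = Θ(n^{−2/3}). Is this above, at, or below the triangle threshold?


Number of potential triangles: C(75, 3) = 67525.
Each occurs with probability p³ ≈ (0.45)³ ≈ 9.10222e-02.
By linearity: E[X] = C(75, 3)·p³ ≈ 67525 · 9.10222e-02 ≈ 6146.276.
Since α = 2/3 < 1, p = c/n^{2/3} ≫ 1/n is above the triangle threshold p ~ 1/n. Asymptotically E[X] ~ (c³/6)·n^{3(1−α)} = (8³/6)·n^{1} → ∞; triangles are abundant w.h.p.

E[X] ≈ 6146.276; in regime p = Θ(1/n^{2/3}) E[X] diverges (above the triangle threshold p ~ 1/n).


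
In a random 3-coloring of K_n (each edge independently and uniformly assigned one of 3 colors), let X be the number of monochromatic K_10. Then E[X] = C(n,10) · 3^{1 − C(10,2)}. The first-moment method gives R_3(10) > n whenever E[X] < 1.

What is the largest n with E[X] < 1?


We need C(n, 10) · 3^{1 − 45} < 1, i.e. C(n, 10) < 3^{45 − 1} = 984770902183611232881.
Check values of n near the boundary:
  n = 570: C(570, 10) = 921524823451961408691; 921524823451961408691 < 984770902183611232881? YES
  n = 571: C(571, 10) = 937951290893172842001; 937951290893172842001 < 984770902183611232881? YES
  n = 572: C(572, 10) = 954640815642161682606; 954640815642161682606 < 984770902183611232881? YES
  n = 573: C(573, 10) = 971597135635805762226; 971597135635805762226 < 984770902183611232881? YES
  n = 574: C(574, 10) = 988824035203816502691; 988824035203816502691 < 984770902183611232881? NO
  n = 575: C(575, 10) = 1006325345561406175305; 1006325345561406175305 < 984770902183611232881? NO
  n = 576: C(576, 10) = 1024104945306307344480; 1024104945306307344480 < 984770902183611232881? NO
The largest n with C(n, 10) < 984770902183611232881 is n = 573 (where E[X] = 35985079097622435638/36472996377170786403 ≈ 0.986623). Hence R_3(10) > 573, i.e. R_3(10) ≥ 574.

Largest n = 573; hence R_3(10) > 573.


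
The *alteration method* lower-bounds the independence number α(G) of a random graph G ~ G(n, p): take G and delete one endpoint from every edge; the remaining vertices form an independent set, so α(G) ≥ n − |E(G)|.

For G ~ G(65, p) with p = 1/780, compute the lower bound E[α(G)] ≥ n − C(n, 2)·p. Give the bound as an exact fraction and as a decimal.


E[|E(G)|] = C(65, 2)·p = 2080 · (1/780) = 8/3.
E[α(G)] ≥ n − E[|E(G)|] = 65 − 8/3 = 187/3.
Numerically: ≈ 62.33333.
(This is only a lower bound; the true E[α(G)] may be larger.)

E[α(G)] ≥ 187/3 ≈ 62.33333.


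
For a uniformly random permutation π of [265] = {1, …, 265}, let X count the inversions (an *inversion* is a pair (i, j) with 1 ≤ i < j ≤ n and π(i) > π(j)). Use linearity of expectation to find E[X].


Write X = Σ X_I over the C(265, 2) = 34980 pairs i < j, with X_I the indicator of one inversion.
There are 34980 indicators.
For each fixed pair i < j, the values π(i) and π(j) are two distinct elements of {1, …, 265} in uniformly random order; by symmetry P[π(i) > π(j)] = 1/2.
By linearity: E[X] = 34980 · (1/2) = C(265, 2) · (1/2) = 34980/2 = 17490 ≈ 17490.000000.

E[X] = 17490 = 17490.000000.


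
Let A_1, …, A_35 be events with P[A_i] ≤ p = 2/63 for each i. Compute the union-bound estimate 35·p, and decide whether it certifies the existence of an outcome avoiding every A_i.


Union bound: P[∪_{i=1}^{35} A_i] ≤ Σ_i P[A_i] ≤ 35·p = 35·(2/63) = 10/9.
Numerically: 10/9 ≈ 1.111.
Is 10/9 < 1? NO.
Since the bound 10/9 is ≥ 1, the union bound is uninformative here; it does NOT by itself certify existence.

35·p = 10/9 ≈ 1.111; existence NOT certified by the union bound.


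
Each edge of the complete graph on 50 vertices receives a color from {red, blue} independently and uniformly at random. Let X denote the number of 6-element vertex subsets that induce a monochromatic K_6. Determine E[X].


Let X = Σ_S X_S over the C(50, 6) = 15890700 subsets S of size 6, where X_S = 1 if the K_6 on S is monochromatic.
For a fixed S, the K_6 on S has C(6, 2) = 15 edges. P[all 15 edges red] = (1/2)^15, and likewise for blue, so P[monochromatic] = 2·(1/2)^15 = 2^{1 − 15} = 1/16384.
By linearity of expectation: E[X] = C(50, 6) · 2^{1 − 15} = 15890700 · 1/16384 = 3972675/4096.
Numerically: E[X] ≈ 969.891357.

E[X] = C(50,6)·2^(1−C(6,2)) = 3972675/4096 ≈ 969.891357.


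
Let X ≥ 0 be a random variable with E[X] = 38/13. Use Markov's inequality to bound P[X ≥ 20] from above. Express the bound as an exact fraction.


μ = E[X] = 38/13, a = 20.
Markov: P[X ≥ 20] ≤ μ/a = (38/13)/20 = 19/130.
Numerically: ≈ 0.146.
(Since a = 20 > μ = 2.923, the bound 19/130 is < 1 and informative.)

P[X ≥ 20] ≤ 19/130 ≈ 0.146.


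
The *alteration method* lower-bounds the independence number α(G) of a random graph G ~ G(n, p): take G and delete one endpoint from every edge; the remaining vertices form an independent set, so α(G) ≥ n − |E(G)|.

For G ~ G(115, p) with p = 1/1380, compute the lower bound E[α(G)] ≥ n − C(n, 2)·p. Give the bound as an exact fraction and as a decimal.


E[|E(G)|] = C(115, 2)·p = 6555 · (1/1380) = 19/4.
E[α(G)] ≥ n − E[|E(G)|] = 115 − 19/4 = 441/4.
Numerically: ≈ 110.25000.
(This is only a lower bound; the true E[α(G)] may be larger.)

E[α(G)] ≥ 441/4 ≈ 110.25000.


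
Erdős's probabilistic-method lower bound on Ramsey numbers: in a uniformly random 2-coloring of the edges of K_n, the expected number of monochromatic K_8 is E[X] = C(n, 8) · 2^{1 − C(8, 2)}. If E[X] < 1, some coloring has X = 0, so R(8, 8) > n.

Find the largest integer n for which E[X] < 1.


We need C(n, 8) · 2^{1 − 28} < 1, i.e. C(n, 8) < 2^{28 − 1} = 134217728.
Check values of n near the boundary:
  n = 37: C(37, 8) = 38608020; 38608020 < 134217728? YES
  n = 38: C(38, 8) = 48903492; 48903492 < 134217728? YES
  n = 39: C(39, 8) = 61523748; 61523748 < 134217728? YES
  n = 40: C(40, 8) = 76904685; 76904685 < 134217728? YES
  n = 41: C(41, 8) = 95548245; 95548245 < 134217728? YES
  n = 42: C(42, 8) = 118030185; 118030185 < 134217728? YES
  n = 43: C(43, 8) = 145008513; 145008513 < 134217728? NO
The largest n with C(n, 8) < 134217728 is n = 42 (where E[X] = 118030185/134217728 ≈ 0.8794). Hence R(8, 8) > 42, i.e. R(8, 8) ≥ 43.

Largest n = 42; hence R(8, 8) > 42.


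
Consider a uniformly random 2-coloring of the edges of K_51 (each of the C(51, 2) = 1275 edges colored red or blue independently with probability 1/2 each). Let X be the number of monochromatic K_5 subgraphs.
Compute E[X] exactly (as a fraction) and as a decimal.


Let X = Σ_S X_S over the C(51, 5) = 2349060 subsets S of size 5, where X_S = 1 if the K_5 on S is monochromatic.
For a fixed S, the K_5 on S has C(5, 2) = 10 edges. P[all 10 edges red] = (1/2)^10, and likewise for blue, so P[monochromatic] = 2·(1/2)^10 = 2^{1 − 10} = 1/512.
By linearity: E[X] = C(51, 5) · 2^{1 − 10} = 2349060 · 1/512 = 587265/128.
Numerically: E[X] ≈ 4588.008.

E[X] = C(51,5)·2^(1−C(5,2)) = 587265/128 ≈ 4588.008.


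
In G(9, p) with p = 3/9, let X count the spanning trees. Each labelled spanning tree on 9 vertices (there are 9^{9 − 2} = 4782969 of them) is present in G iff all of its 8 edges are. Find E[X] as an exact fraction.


K_9 has 9^{9 − 2} = 4782969 labelled spanning trees.
For each such spanning tree H, let X_H = 1 if all 8 edges of H are present in G. Then P[X_H = 1] = p^{8} = (1/3)^{8} = 1/6561.
By linearity of expectation: E[X] = Σ_H E[X_H] = 4782969 · p^{8} = 4782969 · 1/6561 = 729.
Numerically: E[X] ≈ 729.

E[X] = 4782969 · (1/3)^{8} = 729 ≈ 729.


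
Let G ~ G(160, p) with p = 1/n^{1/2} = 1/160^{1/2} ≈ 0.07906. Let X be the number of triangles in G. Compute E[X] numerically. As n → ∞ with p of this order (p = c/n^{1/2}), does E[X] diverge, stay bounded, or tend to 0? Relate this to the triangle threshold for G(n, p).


Number of potential triangles: C(160, 3) = 669920.
Each occurs with probability p³ ≈ (0.07906)³ ≈ 4.941059e-04.
By linearity: E[X] = C(160, 3)·p³ ≈ 669920 · 4.941059e-04 ≈ 331.0114.
Since α = 1/2 < 1, p = c/n^{1/2} ≫ 1/n is above the triangle threshold p ~ 1/n. Asymptotically E[X] ~ (c³/6)·n^{3(1−α)} = (1³/6)·n^{1.5} → ∞; triangles are abundant w.h.p.

E[X] ≈ 331.0114; in regime p = Θ(1/n^{1/2}) E[X] diverges (above the triangle threshold p ~ 1/n).


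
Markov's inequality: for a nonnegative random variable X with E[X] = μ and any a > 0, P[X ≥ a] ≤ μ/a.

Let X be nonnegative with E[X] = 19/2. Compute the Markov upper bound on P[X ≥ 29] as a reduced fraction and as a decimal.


μ = E[X] = 19/2, a = 29.
Markov: P[X ≥ 29] ≤ μ/a = (19/2)/29 = 19/58.
Numerically: ≈ 0.327586.
(Since a = 29 > μ = 9.500000, the bound 19/58 is < 1 and informative.)

P[X ≥ 29] ≤ 19/58 ≈ 0.327586.


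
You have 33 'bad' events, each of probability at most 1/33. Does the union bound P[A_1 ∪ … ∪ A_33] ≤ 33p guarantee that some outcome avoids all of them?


Union bound: P[∪_{i=1}^{33} A_i] ≤ Σ_i P[A_i] ≤ 33·p = 33·(1/33) = 1.
Numerically: 1 ≈ 1.0000.
Is 1 < 1? NO.
Since the bound 1 is ≥ 1, the union bound is uninformative here; it does NOT by itself certify existence.

33·p = 1 ≈ 1.0000; existence NOT certified by the union bound.


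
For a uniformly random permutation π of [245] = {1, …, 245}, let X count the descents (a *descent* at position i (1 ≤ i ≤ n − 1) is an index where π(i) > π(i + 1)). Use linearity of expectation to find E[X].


Write X = Σ X_I over i = 1, …, 244, with X_I the indicator of one descent.
There are 244 indicators.
For each fixed i, the pair (π(i), π(i+1)) is a uniformly random ordered pair of distinct values from {1, …, 245}; by symmetry P[π(i) > π(i+1)] = 1/2.
By linearity: E[X] = 244 · (1/2) = (245 − 1) · (1/2) = 122 ≈ 122.00000.

E[X] = 122 = 122.00000.


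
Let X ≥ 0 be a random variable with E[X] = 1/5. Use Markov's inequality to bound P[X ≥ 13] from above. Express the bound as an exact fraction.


μ = E[X] = 1/5, a = 13.
Markov: P[X ≥ 13] ≤ μ/a = (1/5)/13 = 1/65.
Numerically: ≈ 0.015385.
(Since a = 13 > μ = 0.200000, the bound 1/65 is < 1 and informative.)

P[X ≥ 13] ≤ 1/65 ≈ 0.015385.


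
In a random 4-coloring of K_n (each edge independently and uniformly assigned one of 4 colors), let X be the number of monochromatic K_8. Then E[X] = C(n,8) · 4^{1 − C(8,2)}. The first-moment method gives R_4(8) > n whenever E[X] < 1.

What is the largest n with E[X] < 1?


We need C(n, 8) · 4^{1 − 28} < 1, i.e. C(n, 8) < 4^{28 − 1} = 18014398509481984.
Check values of n near the boundary:
  n = 406: C(406, 8) = 17082453897995850; 17082453897995850 < 18014398509481984? YES
  n = 407: C(407, 8) = 17424959239309050; 17424959239309050 < 18014398509481984? YES
  n = 408: C(408, 8) = 17773458424095231; 17773458424095231 < 18014398509481984? YES
  n = 409: C(409, 8) = 18128041135797879; 18128041135797879 < 18014398509481984? NO
  n = 410: C(410, 8) = 18488798173326195; 18488798173326195 < 18014398509481984? NO
The largest n with C(n, 8) < 18014398509481984 is n = 408 (where E[X] = 17773458424095231/18014398509481984 ≈ 0.986625). Hence R_4(8) > 408, i.e. R_4(8) ≥ 409.

Largest n = 408; hence R_4(8) > 408.


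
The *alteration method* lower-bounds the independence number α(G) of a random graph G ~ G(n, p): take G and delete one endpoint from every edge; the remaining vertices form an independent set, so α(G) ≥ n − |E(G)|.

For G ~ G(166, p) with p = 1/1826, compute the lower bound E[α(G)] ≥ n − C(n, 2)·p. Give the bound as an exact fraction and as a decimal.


E[|E(G)|] = C(166, 2)·p = 13695 · (1/1826) = 15/2.
E[α(G)] ≥ n − E[|E(G)|] = 166 − 15/2 = 317/2.
Numerically: ≈ 158.50000.
(This is only a lower bound; the true E[α(G)] may be larger.)

E[α(G)] ≥ 317/2 ≈ 158.50000.


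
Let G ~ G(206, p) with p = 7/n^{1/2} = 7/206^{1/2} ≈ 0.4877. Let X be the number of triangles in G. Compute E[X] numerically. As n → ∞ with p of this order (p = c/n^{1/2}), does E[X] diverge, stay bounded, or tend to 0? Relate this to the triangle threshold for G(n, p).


Number of potential triangles: C(206, 3) = 1435820.
Each occurs with probability p³ ≈ (0.4877)³ ≈ 1.160094e-01.
By linearity: E[X] = C(206, 3)·p³ ≈ 1435820 · 1.160094e-01 ≈ 166568.6585.
Since α = 1/2 < 1, p = c/n^{1/2} ≫ 1/n is above the triangle threshold p ~ 1/n. Asymptotically E[X] ~ (c³/6)·n^{3(1−α)} = (7³/6)·n^{1.5} → ∞; triangles are abundant w.h.p.

E[X] ≈ 166568.6585; in regime p = Θ(1/n^{1/2}) E[X] diverges (above the triangle threshold p ~ 1/n).


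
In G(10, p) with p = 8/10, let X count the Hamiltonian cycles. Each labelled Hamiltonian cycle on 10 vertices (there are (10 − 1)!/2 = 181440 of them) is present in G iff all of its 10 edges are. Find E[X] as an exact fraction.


K_10 has (10 − 1)!/2 = 181440 labelled Hamiltonian cycles.
For each such Hamiltonian cycle H, let X_H = 1 if all 10 edges of H are present in G. Then P[X_H = 1] = p^{10} = (4/5)^{10} = 1048576/9765625.
Summing the indicators: E[X] = Σ_H E[X_H] = 181440 · p^{10} = 181440 · 1048576/9765625 = 38050725888/1953125.
Numerically: E[X] ≈ 19482.

E[X] = 181440 · (4/5)^{10} = 38050725888/1953125 ≈ 19482.


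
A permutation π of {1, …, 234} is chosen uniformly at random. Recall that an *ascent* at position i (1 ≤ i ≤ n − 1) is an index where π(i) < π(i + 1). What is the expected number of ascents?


Write X = Σ X_I over i = 1, …, 233, with X_I the indicator of one ascent.
There are 233 indicators.
For each fixed i, the pair (π(i), π(i+1)) is a uniformly random ordered pair of distinct values from {1, …, 234}; by symmetry P[π(i) < π(i+1)] = 1/2.
By linearity: E[X] = 233 · (1/2) = (234 − 1) · (1/2) = 233/2 ≈ 116.5000.

E[X] = 233/2 = 116.5000.


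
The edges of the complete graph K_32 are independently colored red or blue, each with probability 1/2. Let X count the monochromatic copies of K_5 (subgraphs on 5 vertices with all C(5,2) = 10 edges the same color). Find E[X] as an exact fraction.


Let X = Σ_S X_S over the C(32, 5) = 201376 subsets S of size 5, where X_S = 1 if the K_5 on S is monochromatic.
For a fixed S, the K_5 on S has C(5, 2) = 10 edges. P[all 10 edges red] = (1/2)^10, and likewise for blue, so P[monochromatic] = 2·(1/2)^10 = 2^{1 − 10} = 1/512.
By linearity: E[X] = C(32, 5) · 2^{1 − 10} = 201376 · 1/512 = 6293/16.
Numerically: E[X] ≈ 393.312500.

E[X] = C(32,5)·2^(1−C(5,2)) = 6293/16 ≈ 393.312500.


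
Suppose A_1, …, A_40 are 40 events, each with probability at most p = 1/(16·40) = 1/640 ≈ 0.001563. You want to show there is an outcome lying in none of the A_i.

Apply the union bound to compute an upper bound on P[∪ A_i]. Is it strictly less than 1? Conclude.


Union bound: P[∪_{i=1}^{40} A_i] ≤ Σ_i P[A_i] ≤ 40·p = 40·(1/640) = 1/16.
Numerically: 1/16 ≈ 0.062500.
Is 1/16 < 1? YES.
Since P[∪ A_i] ≤ 1/16 < 1, the complement has P[∩ A_i^c] ≥ 1 − 1/16 = 15/16 > 0, so some outcome avoids every A_i.

40·p = 1/16 ≈ 0.062500; existence CERTIFIED by the union bound.


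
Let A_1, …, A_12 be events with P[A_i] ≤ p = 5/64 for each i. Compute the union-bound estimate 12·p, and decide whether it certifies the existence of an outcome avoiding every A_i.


Union bound: P[∪_{i=1}^{12} A_i] ≤ Σ_i P[A_i] ≤ 12·p = 12·(5/64) = 15/16.
Numerically: 15/16 ≈ 0.938.
Is 15/16 < 1? YES.
Since P[∪ A_i] ≤ 15/16 < 1, the complement has P[∩ A_i^c] ≥ 1 − 15/16 = 1/16 > 0, so some outcome avoids every A_i.

12·p = 15/16 ≈ 0.938; existence CERTIFIED by the union bound.


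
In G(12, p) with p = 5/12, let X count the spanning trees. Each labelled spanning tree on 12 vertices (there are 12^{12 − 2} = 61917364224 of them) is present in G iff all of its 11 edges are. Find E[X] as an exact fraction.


K_12 has 12^{12 − 2} = 61917364224 labelled spanning trees.
For each such spanning tree H, let X_H = 1 if all 11 edges of H are present in G. Then P[X_H = 1] = p^{11} = (5/12)^{11} = 48828125/743008370688.
By linearity: E[X] = Σ_H E[X_H] = 61917364224 · p^{11} = 61917364224 · 48828125/743008370688 = 48828125/12.
Numerically: E[X] ≈ 4.06901e+06.

E[X] = 61917364224 · (5/12)^{11} = 48828125/12 ≈ 4.06901e+06.


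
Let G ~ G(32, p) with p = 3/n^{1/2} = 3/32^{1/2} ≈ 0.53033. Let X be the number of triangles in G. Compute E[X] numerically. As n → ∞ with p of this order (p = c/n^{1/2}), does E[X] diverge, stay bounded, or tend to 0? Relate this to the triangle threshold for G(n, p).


Number of potential triangles: C(32, 3) = 4960.
Each occurs with probability p³ ≈ (0.53033)³ ≈ 1.49155337e-01.
By linearity: E[X] = C(32, 3)·p³ ≈ 4960 · 1.49155337e-01 ≈ 739.810470.
Since α = 1/2 < 1, p = c/n^{1/2} ≫ 1/n is above the triangle threshold p ~ 1/n. Asymptotically E[X] ~ (c³/6)·n^{3(1−α)} = (3³/6)·n^{1.5} → ∞; triangles are abundant w.h.p.

E[X] ≈ 739.810470; in regime p = Θ(1/n^{1/2}) E[X] diverges (above the triangle threshold p ~ 1/n).


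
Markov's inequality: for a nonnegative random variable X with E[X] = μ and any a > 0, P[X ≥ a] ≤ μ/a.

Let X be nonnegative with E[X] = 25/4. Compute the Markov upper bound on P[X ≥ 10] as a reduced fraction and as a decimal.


μ = E[X] = 25/4, a = 10.
Markov: P[X ≥ 10] ≤ μ/a = (25/4)/10 = 5/8.
Numerically: ≈ 0.625000.
(Since a = 10 > μ = 6.250000, the bound 5/8 is < 1 and informative.)

P[X ≥ 10] ≤ 5/8 ≈ 0.625000.


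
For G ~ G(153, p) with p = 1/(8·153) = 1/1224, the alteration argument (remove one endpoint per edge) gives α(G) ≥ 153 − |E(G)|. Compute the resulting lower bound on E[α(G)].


E[|E(G)|] = C(153, 2)·p = 11628 · (1/1224) = 19/2.
E[α(G)] ≥ n − E[|E(G)|] = 153 − 19/2 = 287/2.
Numerically: ≈ 143.500.
(This is only a lower bound; the true E[α(G)] may be larger.)

E[α(G)] ≥ 287/2 ≈ 143.500.


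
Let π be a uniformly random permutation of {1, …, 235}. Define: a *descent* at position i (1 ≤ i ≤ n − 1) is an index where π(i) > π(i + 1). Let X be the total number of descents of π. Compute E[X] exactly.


Write X = Σ X_I over i = 1, …, 234, with X_I the indicator of one descent.
There are 234 indicators.
For each fixed i, the pair (π(i), π(i+1)) is a uniformly random ordered pair of distinct values from {1, …, 235}; by symmetry P[π(i) > π(i+1)] = 1/2.
By linearity: E[X] = 234 · (1/2) = (235 − 1) · (1/2) = 117 ≈ 117.000000.

E[X] = 117 = 117.000000.
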